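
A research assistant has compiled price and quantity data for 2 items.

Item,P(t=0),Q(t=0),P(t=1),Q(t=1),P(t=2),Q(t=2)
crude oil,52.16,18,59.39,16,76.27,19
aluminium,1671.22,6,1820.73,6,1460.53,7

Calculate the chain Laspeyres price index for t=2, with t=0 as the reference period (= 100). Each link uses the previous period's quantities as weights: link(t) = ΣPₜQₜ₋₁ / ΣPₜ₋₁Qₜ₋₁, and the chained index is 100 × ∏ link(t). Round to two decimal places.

Link t=0→t=1:
ΣP(t=1)Q(t=0) = 59.39×18 + 1820.73×6 = 1069.02 + 10924.38 = 11993.4
ΣP(t=0)Q(t=0) = 52.16×18 + 1671.22×6 = 938.88 + 10027.32 = 10966.2
link = 11993.4/10966.2 = 1.093670
Link t=1→t=2:
ΣP(t=2)Q(t=1) = 76.27×16 + 1460.53×6 = 1220.32 + 8763.18 = 9983.5
ΣP(t=1)Q(t=1) = 59.39×16 + 1820.73×6 = 950.24 + 10924.38 = 11874.62
link = 9983.5/11874.62 = 0.840743
Chained index = 100 × 1.093670 × 0.840743 = 91.9495

91.95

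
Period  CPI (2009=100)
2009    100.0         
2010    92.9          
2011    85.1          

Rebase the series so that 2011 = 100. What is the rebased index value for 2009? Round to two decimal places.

Rebased(2009) = 100.0 / 85.1 × 100 = 117.5088

117.51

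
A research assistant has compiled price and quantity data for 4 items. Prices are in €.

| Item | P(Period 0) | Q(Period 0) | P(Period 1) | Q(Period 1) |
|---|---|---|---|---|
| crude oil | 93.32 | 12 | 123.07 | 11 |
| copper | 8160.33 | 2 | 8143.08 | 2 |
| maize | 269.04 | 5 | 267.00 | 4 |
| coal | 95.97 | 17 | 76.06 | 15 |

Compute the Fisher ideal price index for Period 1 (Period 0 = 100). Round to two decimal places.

99.90

Laspeyres component (base-period weights):
ΣP(Period 1)Q(Period 0) = 123.07×12 + 8143.08×2 + 267.00×5 + 76.06×17 = 1476.84 + 16286.16 + 1335 + 1293.02 = 20391.02
ΣP(Period 0)Q(Period 0) = 93.32×12 + 8160.33×2 + 269.04×5 + 95.97×17 = 1119.84 + 16320.66 + 1345.2 + 1631.49 = 20417.19
L = 20391.02 / 20417.19 × 100 = 99.8718
Paasche component (current-period weights):
ΣP(Period 1)Q(Period 1) = 123.07×11 + 8143.08×2 + 267.00×4 + 76.06×15 = 1353.77 + 16286.16 + 1068 + 1140.9 = 19848.83
ΣP(Period 0)Q(Period 1) = 93.32×11 + 8160.33×2 + 269.04×4 + 95.97×15 = 1026.52 + 16320.66 + 1076.16 + 1439.55 = 19862.89
P = 19848.83 / 19862.89 × 100 = 99.9292
Fisher = √(L × P) = √(99.8718 × 99.9292) = 99.9005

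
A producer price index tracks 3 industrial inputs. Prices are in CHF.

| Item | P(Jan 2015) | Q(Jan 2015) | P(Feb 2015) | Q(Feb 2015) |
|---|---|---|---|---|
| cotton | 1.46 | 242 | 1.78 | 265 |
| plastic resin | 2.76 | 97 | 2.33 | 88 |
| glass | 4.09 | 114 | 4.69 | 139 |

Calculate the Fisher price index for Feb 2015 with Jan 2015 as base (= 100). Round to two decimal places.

Laspeyres component (base-period weights):
ΣP(Feb 2015)Q(Jan 2015) = 1.78×242 + 2.33×97 + 4.69×114 = 430.76 + 226.01 + 534.66 = 1191.43
ΣP(Jan 2015)Q(Jan 2015) = 1.46×242 + 2.76×97 + 4.09×114 = 353.32 + 267.72 + 466.26 = 1087.3
L = 1191.43 / 1087.3 × 100 = 109.5769
Paasche component (current-period weights):
ΣP(Feb 2015)Q(Feb 2015) = 1.78×265 + 2.33×88 + 4.69×139 = 471.7 + 205.04 + 651.91 = 1328.65
ΣP(Jan 2015)Q(Feb 2015) = 1.46×265 + 2.76×88 + 4.09×139 = 386.9 + 242.88 + 568.51 = 1198.29
P = 1328.65 / 1198.29 × 100 = 110.8788
Fisher = √(L × P) = √(109.5769 × 110.8788) = 110.2260

110.23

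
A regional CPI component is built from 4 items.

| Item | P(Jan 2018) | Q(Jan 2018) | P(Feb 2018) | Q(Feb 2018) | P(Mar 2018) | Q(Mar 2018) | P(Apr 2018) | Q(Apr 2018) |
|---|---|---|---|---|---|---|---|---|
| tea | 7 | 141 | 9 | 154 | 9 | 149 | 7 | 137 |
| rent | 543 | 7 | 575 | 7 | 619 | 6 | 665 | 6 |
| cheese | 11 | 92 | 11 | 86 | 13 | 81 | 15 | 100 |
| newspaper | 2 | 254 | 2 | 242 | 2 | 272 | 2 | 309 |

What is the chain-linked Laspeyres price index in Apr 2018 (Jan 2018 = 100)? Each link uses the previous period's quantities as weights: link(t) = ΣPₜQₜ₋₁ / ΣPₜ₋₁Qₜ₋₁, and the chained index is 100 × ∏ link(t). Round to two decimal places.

118.03

Link Jan 2018→Feb 2018:
ΣP(Feb 2018)Q(Jan 2018) = 9×141 + 575×7 + 11×92 + 2×254 = 1269 + 4025 + 1012 + 508 = 6814
ΣP(Jan 2018)Q(Jan 2018) = 7×141 + 543×7 + 11×92 + 2×254 = 987 + 3801 + 1012 + 508 = 6308
link = 6814/6308 = 1.080216
Link Feb 2018→Mar 2018:
ΣP(Mar 2018)Q(Feb 2018) = 9×154 + 619×7 + 13×86 + 2×242 = 1386 + 4333 + 1118 + 484 = 7321
ΣP(Feb 2018)Q(Feb 2018) = 9×154 + 575×7 + 11×86 + 2×242 = 1386 + 4025 + 946 + 484 = 6841
link = 7321/6841 = 1.070165
Link Mar 2018→Apr 2018:
ΣP(Apr 2018)Q(Mar 2018) = 7×149 + 665×6 + 15×81 + 2×272 = 1043 + 3990 + 1215 + 544 = 6792
ΣP(Mar 2018)Q(Mar 2018) = 9×149 + 619×6 + 13×81 + 2×272 = 1341 + 3714 + 1053 + 544 = 6652
link = 6792/6652 = 1.021046
Chained index = 100 × 1.080216 × 1.070165 × 1.021046 = 118.0339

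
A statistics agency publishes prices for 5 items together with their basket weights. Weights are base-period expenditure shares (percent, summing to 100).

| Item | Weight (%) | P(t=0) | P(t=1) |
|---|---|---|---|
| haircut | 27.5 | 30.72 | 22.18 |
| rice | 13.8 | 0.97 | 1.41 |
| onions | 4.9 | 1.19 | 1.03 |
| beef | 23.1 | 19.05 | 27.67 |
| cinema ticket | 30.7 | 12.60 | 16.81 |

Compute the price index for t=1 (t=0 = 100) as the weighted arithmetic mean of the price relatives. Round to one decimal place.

118.7

haircut: 27.5 × (22.18/30.72) = 27.5 × 0.722005 = 19.8551
rice: 13.8 × (1.41/0.97) = 13.8 × 1.453608 = 20.0598
onions: 4.9 × (1.03/1.19) = 4.9 × 0.865546 = 4.2412
beef: 23.1 × (27.67/19.05) = 23.1 × 1.452493 = 33.5526
cinema ticket: 30.7 × (16.81/12.60) = 30.7 × 1.334127 = 40.9577
Index = Σ wᵢ·(p₁ᵢ/p₀ᵢ) = 19.8551 + 20.0598 + 4.2412 + 33.5526 + 40.9577 = 118.6664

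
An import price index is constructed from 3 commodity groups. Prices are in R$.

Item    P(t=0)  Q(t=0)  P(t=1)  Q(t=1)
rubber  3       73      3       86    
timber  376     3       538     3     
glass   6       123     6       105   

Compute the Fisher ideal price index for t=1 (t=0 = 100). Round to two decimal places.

Laspeyres component (base-period weights):
ΣP(t=1)Q(t=0) = 3×73 + 538×3 + 6×123 = 219 + 1614 + 738 = 2571
ΣP(t=0)Q(t=0) = 3×73 + 376×3 + 6×123 = 219 + 1128 + 738 = 2085
L = 2571 / 2085 × 100 = 123.3094
Paasche component (current-period weights):
ΣP(t=1)Q(t=1) = 3×86 + 538×3 + 6×105 = 258 + 1614 + 630 = 2502
ΣP(t=0)Q(t=1) = 3×86 + 376×3 + 6×105 = 258 + 1128 + 630 = 2016
P = 2502 / 2016 × 100 = 124.1071
Fisher = √(L × P) = √(123.3094 × 124.1071) = 123.7076

123.71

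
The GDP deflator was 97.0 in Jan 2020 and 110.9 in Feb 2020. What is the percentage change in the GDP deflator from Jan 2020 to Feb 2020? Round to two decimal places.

Change = (110.9 − 97.0) / 97.0 × 100
       = 13.9 / 97.0 × 100 = 14.3299%

14.33%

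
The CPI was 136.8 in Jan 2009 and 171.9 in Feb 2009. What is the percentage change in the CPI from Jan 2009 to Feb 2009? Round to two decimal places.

25.66%

Change = (171.9 − 136.8) / 136.8 × 100
       = 35.1 / 136.8 × 100 = 25.6579%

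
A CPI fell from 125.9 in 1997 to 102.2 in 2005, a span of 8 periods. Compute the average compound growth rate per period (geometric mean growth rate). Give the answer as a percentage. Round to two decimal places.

Growth factor = (102.2/125.9)^(1/8) = (0.811755)^(1/8) = 0.974267
Growth rate = 0.974267 − 1 = -0.025733 = -2.5733%

-2.57%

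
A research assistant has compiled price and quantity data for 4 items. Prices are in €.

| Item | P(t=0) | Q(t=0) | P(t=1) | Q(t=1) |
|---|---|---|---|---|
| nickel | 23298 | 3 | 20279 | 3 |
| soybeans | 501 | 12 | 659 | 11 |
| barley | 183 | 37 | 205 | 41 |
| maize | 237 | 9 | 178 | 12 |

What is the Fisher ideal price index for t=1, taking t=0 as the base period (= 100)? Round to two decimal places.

Laspeyres component (base-period weights):
ΣP(t=1)Q(t=0) = 20279×3 + 659×12 + 205×37 + 178×9 = 60837 + 7908 + 7585 + 1602 = 77932
ΣP(t=0)Q(t=0) = 23298×3 + 501×12 + 183×37 + 237×9 = 69894 + 6012 + 6771 + 2133 = 84810
L = 77932 / 84810 × 100 = 91.8901
Paasche component (current-period weights):
ΣP(t=1)Q(t=1) = 20279×3 + 659×11 + 205×41 + 178×12 = 60837 + 7249 + 8405 + 2136 = 78627
ΣP(t=0)Q(t=1) = 23298×3 + 501×11 + 183×41 + 237×12 = 69894 + 5511 + 7503 + 2844 = 85752
P = 78627 / 85752 × 100 = 91.6912
Fisher = √(L × P) = √(91.8901 × 91.6912) = 91.7906

91.79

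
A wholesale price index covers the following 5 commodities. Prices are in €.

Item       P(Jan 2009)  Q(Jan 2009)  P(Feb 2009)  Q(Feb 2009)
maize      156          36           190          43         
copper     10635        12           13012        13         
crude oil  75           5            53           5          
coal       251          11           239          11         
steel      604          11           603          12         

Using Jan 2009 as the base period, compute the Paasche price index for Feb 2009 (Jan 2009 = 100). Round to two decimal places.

Paasche price index uses current-period quantities as weights.
ΣP(Feb 2009)·Q(Feb 2009) = 190×43 + 13012×13 + 53×5 + 239×11 + 603×12 = 8170 + 169156 + 265 + 2629 + 7236 = 187456
ΣP(Jan 2009)·Q(Feb 2009) = 156×43 + 10635×13 + 75×5 + 251×11 + 604×12 = 6708 + 138255 + 375 + 2761 + 7248 = 155347
Index = 187456 / 155347 × 100 = 120.6692

120.67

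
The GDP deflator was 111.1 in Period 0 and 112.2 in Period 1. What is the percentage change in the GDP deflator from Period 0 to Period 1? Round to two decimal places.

0.99%

Change = (112.2 − 111.1) / 111.1 × 100
       = 1.1 / 111.1 × 100 = 0.9901%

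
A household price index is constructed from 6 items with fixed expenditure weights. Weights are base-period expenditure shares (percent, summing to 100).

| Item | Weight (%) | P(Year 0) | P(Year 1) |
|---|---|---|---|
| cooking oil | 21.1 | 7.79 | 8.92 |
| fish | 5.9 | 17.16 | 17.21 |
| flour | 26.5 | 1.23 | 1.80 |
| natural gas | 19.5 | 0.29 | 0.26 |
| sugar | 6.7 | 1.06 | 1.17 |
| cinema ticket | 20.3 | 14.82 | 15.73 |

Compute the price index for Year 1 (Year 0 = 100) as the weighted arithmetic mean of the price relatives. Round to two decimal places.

cooking oil: 21.1 × (8.92/7.79) = 21.1 × 1.145058 = 24.1607
fish: 5.9 × (17.21/17.16) = 5.9 × 1.002914 = 5.9172
flour: 26.5 × (1.80/1.23) = 26.5 × 1.463415 = 38.7805
natural gas: 19.5 × (0.26/0.29) = 19.5 × 0.896552 = 17.4828
sugar: 6.7 × (1.17/1.06) = 6.7 × 1.103774 = 7.3953
cinema ticket: 20.3 × (15.73/14.82) = 20.3 × 1.061404 = 21.5465
Index = Σ wᵢ·(p₁ᵢ/p₀ᵢ) = 24.1607 + 5.9172 + 38.7805 + 17.4828 + 7.3953 + 21.5465 = 115.2829

115.28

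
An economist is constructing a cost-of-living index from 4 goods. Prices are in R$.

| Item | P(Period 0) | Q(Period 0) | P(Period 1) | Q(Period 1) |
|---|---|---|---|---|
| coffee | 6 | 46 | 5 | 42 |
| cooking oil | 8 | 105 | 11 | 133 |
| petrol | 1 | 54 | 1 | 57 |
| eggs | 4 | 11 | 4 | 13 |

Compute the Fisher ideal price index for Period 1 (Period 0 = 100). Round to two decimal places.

Laspeyres component (base-period weights):
ΣP(Period 1)Q(Period 0) = 5×46 + 11×105 + 1×54 + 4×11 = 230 + 1155 + 54 + 44 = 1483
ΣP(Period 0)Q(Period 0) = 6×46 + 8×105 + 1×54 + 4×11 = 276 + 840 + 54 + 44 = 1214
L = 1483 / 1214 × 100 = 122.1582
Paasche component (current-period weights):
ΣP(Period 1)Q(Period 1) = 5×42 + 11×133 + 1×57 + 4×13 = 210 + 1463 + 57 + 52 = 1782
ΣP(Period 0)Q(Period 1) = 6×42 + 8×133 + 1×57 + 4×13 = 252 + 1064 + 57 + 52 = 1425
P = 1782 / 1425 × 100 = 125.0526
Fisher = √(L × P) = √(122.1582 × 125.0526) = 123.5969

123.60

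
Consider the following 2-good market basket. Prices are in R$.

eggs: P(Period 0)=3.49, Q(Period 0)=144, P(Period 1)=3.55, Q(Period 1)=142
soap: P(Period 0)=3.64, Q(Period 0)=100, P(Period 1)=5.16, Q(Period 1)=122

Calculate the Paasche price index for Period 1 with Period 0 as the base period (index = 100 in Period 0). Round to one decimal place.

Paasche price index uses current-period quantities as weights.
ΣP(Period 1)·Q(Period 1) = 3.55×142 + 5.16×122 = 504.1 + 629.52 = 1133.62
ΣP(Period 0)·Q(Period 1) = 3.49×142 + 3.64×122 = 495.58 + 444.08 = 939.66
Index = 1133.62 / 939.66 × 100 = 120.6415

120.6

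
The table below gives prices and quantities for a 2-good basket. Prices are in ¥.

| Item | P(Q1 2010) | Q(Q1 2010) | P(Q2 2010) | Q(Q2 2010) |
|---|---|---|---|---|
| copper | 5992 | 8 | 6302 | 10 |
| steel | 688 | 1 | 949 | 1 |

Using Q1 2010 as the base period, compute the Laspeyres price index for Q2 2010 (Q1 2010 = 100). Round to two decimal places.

105.64

Laspeyres price index uses base-period quantities as weights.
ΣP(Q2 2010)·Q(Q1 2010) = 6302×8 + 949×1 = 50416 + 949 = 51365
ΣP(Q1 2010)·Q(Q1 2010) = 5992×8 + 688×1 = 47936 + 688 = 48624
Index = 51365 / 48624 × 100 = 105.6371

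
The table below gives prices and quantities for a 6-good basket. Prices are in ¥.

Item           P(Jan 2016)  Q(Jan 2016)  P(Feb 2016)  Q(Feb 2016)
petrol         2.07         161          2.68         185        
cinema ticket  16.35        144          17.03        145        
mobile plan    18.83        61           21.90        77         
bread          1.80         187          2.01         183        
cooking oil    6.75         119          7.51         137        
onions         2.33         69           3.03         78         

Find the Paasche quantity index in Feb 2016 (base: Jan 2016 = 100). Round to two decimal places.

110.29

Paasche quantity index uses current-period prices as weights.
ΣP(Feb 2016)·Q(Feb 2016) = 2.68×185 + 17.03×145 + 21.90×77 + 2.01×183 + 7.51×137 + 3.03×78 = 495.8 + 2469.35 + 1686.3 + 367.83 + 1028.87 + 236.34 = 6284.49
ΣP(Feb 2016)·Q(Jan 2016) = 2.68×161 + 17.03×144 + 21.90×61 + 2.01×187 + 7.51×119 + 3.03×69 = 431.48 + 2452.32 + 1335.9 + 375.87 + 893.69 + 209.07 = 5698.33
Index = 6284.49 / 5698.33 × 100 = 110.2865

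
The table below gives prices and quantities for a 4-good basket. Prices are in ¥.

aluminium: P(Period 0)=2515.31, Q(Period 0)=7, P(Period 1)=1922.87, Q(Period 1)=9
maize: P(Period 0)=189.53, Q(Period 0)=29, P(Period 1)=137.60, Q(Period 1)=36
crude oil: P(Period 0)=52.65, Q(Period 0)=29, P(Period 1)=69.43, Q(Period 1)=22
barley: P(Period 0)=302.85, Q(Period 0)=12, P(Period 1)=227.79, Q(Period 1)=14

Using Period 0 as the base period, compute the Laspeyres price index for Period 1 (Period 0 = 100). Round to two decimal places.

Laspeyres price index uses base-period quantities as weights.
ΣP(Period 1)·Q(Period 0) = 1922.87×7 + 137.60×29 + 69.43×29 + 227.79×12 = 13460.09 + 3990.4 + 2013.47 + 2733.48 = 22197.44
ΣP(Period 0)·Q(Period 0) = 2515.31×7 + 189.53×29 + 52.65×29 + 302.85×12 = 17607.17 + 5496.37 + 1526.85 + 3634.2 = 28264.59
Index = 22197.44 / 28264.59 × 100 = 78.5344

78.53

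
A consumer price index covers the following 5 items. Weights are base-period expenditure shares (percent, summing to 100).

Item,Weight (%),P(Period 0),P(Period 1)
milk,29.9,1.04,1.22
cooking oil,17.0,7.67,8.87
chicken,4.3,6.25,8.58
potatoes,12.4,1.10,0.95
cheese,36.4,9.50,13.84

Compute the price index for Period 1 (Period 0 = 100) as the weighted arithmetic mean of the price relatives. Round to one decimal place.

milk: 29.9 × (1.22/1.04) = 29.9 × 1.173077 = 35.0750
cooking oil: 17.0 × (8.87/7.67) = 17.0 × 1.156454 = 19.6597
chicken: 4.3 × (8.58/6.25) = 4.3 × 1.372800 = 5.9030
potatoes: 12.4 × (0.95/1.10) = 12.4 × 0.863636 = 10.7091
cheese: 36.4 × (13.84/9.50) = 36.4 × 1.456842 = 53.0291
Index = Σ wᵢ·(p₁ᵢ/p₀ᵢ) = 35.0750 + 19.6597 + 5.9030 + 10.7091 + 53.0291 = 124.3759

124.4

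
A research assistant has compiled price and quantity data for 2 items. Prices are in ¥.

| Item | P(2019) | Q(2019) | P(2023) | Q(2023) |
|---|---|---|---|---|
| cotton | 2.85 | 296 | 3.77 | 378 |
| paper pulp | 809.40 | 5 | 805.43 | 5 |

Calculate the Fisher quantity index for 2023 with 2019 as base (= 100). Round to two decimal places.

Laspeyres component (base-period weights):
ΣP(2019)Q(2023) = 2.85×378 + 809.40×5 = 1077.3 + 4047 = 5124.3
ΣP(2019)Q(2019) = 2.85×296 + 809.40×5 = 843.6 + 4047 = 4890.6
L = 5124.3 / 4890.6 × 100 = 104.7786
Paasche component (current-period weights):
ΣP(2023)Q(2023) = 3.77×378 + 805.43×5 = 1425.06 + 4027.15 = 5452.21
ΣP(2023)Q(2019) = 3.77×296 + 805.43×5 = 1115.92 + 4027.15 = 5143.07
P = 5452.21 / 5143.07 × 100 = 106.0108
Fisher = √(L × P) = √(104.7786 × 106.0108) = 105.3929

105.39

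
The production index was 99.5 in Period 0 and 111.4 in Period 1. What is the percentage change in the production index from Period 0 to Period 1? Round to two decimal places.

11.96%

Change = (111.4 − 99.5) / 99.5 × 100
       = 11.9 / 99.5 × 100 = 11.9598%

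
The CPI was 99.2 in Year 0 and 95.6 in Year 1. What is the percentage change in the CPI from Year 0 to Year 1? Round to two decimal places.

-3.63%

Change = (95.6 − 99.2) / 99.2 × 100
       = -3.6 / 99.2 × 100 = -3.6290%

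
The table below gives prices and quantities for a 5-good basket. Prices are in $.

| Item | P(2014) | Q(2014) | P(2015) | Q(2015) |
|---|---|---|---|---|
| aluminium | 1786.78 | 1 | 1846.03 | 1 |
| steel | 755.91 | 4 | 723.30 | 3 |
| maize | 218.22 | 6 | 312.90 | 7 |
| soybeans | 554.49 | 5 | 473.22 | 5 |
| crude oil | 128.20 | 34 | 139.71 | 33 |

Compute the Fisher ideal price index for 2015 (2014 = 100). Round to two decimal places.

Laspeyres component (base-period weights):
ΣP(2015)Q(2014) = 1846.03×1 + 723.30×4 + 312.90×6 + 473.22×5 + 139.71×34 = 1846.03 + 2893.2 + 1877.4 + 2366.1 + 4750.14 = 13732.87
ΣP(2014)Q(2014) = 1786.78×1 + 755.91×4 + 218.22×6 + 554.49×5 + 128.20×34 = 1786.78 + 3023.64 + 1309.32 + 2772.45 + 4358.8 = 13250.99
L = 13732.87 / 13250.99 × 100 = 103.6366
Paasche component (current-period weights):
ΣP(2015)Q(2015) = 1846.03×1 + 723.30×3 + 312.90×7 + 473.22×5 + 139.71×33 = 1846.03 + 2169.9 + 2190.3 + 2366.1 + 4610.43 = 13182.76
ΣP(2014)Q(2015) = 1786.78×1 + 755.91×3 + 218.22×7 + 554.49×5 + 128.20×33 = 1786.78 + 2267.73 + 1527.54 + 2772.45 + 4230.6 = 12585.1
P = 13182.76 / 12585.1 × 100 = 104.7489
Fisher = √(L × P) = √(103.6366 × 104.7489) = 104.1913

104.19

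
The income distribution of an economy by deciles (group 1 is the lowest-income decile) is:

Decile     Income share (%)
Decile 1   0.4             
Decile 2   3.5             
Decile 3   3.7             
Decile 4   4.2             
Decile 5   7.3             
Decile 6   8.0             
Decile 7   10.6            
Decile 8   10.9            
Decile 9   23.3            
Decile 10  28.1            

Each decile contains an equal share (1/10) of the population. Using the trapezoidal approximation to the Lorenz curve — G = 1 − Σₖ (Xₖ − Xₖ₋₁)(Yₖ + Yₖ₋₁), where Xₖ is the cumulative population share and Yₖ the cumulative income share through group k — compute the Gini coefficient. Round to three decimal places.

0.444

Cumulative income shares Yₖ: 0.0040, 0.0390, 0.0760, 0.1180, 0.1910, 0.2710, 0.3770, 0.4860, 0.7190, 1.0000
Σ (Xₖ−Xₖ₋₁)(Yₖ+Yₖ₋₁) = (1/10)(0.0040+0.0000) + (1/10)(0.0390+0.0040) + (1/10)(0.0760+0.0390) + (1/10)(0.1180+0.0760) + (1/10)(0.1910+0.1180) + (1/10)(0.2710+0.1910) + (1/10)(0.3770+0.2710) + (1/10)(0.4860+0.3770) + (1/10)(0.7190+0.4860) + (1/10)(1.0000+0.7190)
  = 0.0004 + 0.0043 + 0.0115 + 0.0194 + 0.0309 + 0.0462 + 0.0648 + 0.0863 + 0.1205 + 0.1719 = 0.5562
G = 1 − 0.5562 = 0.4438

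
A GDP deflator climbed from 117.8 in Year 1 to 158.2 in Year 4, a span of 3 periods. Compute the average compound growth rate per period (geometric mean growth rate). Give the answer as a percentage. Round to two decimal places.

10.33%

Growth factor = (158.2/117.8)^(1/3) = (1.342954)^(1/3) = 1.103283
Growth rate = 1.103283 − 1 = 0.103283 = 10.3283%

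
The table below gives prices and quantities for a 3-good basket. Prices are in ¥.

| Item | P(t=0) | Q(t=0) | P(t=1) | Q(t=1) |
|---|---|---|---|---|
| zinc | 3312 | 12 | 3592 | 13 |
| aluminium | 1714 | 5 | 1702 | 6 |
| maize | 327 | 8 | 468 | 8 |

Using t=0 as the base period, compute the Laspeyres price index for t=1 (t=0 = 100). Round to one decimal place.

Laspeyres price index uses base-period quantities as weights.
ΣP(t=1)·Q(t=0) = 3592×12 + 1702×5 + 468×8 = 43104 + 8510 + 3744 = 55358
ΣP(t=0)·Q(t=0) = 3312×12 + 1714×5 + 327×8 = 39744 + 8570 + 2616 = 50930
Index = 55358 / 50930 × 100 = 108.6943

108.7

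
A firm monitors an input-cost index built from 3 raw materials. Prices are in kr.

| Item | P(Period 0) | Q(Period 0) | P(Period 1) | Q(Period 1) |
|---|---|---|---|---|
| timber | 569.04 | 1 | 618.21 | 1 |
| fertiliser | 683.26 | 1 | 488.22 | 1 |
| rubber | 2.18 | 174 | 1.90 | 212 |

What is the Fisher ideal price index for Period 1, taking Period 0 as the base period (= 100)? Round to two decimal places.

Laspeyres component (base-period weights):
ΣP(Period 1)Q(Period 0) = 618.21×1 + 488.22×1 + 1.90×174 = 618.21 + 488.22 + 330.6 = 1437.03
ΣP(Period 0)Q(Period 0) = 569.04×1 + 683.26×1 + 2.18×174 = 569.04 + 683.26 + 379.32 = 1631.62
L = 1437.03 / 1631.62 × 100 = 88.0738
Paasche component (current-period weights):
ΣP(Period 1)Q(Period 1) = 618.21×1 + 488.22×1 + 1.90×212 = 618.21 + 488.22 + 402.8 = 1509.23
ΣP(Period 0)Q(Period 1) = 569.04×1 + 683.26×1 + 2.18×212 = 569.04 + 683.26 + 462.16 = 1714.46
P = 1509.23 / 1714.46 × 100 = 88.0295
Fisher = √(L × P) = √(88.0738 × 88.0295) = 88.0516

88.05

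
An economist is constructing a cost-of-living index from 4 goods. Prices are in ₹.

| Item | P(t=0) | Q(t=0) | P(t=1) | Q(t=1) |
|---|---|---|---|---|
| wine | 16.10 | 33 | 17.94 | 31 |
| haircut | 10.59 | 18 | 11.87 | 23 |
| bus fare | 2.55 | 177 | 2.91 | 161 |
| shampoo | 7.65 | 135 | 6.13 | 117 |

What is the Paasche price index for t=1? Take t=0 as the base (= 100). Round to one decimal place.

98.4

Paasche price index uses current-period quantities as weights.
ΣP(t=1)·Q(t=1) = 17.94×31 + 11.87×23 + 2.91×161 + 6.13×117 = 556.14 + 273.01 + 468.51 + 717.21 = 2014.87
ΣP(t=0)·Q(t=1) = 16.10×31 + 10.59×23 + 2.55×161 + 7.65×117 = 499.1 + 243.57 + 410.55 + 895.05 = 2048.27
Index = 2014.87 / 2048.27 × 100 = 98.3694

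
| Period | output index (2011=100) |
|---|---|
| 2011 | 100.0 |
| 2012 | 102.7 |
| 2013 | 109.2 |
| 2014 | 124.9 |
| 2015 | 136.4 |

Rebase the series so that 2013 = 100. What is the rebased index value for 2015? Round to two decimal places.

124.91

Rebased(2015) = 136.4 / 109.2 × 100 = 124.9084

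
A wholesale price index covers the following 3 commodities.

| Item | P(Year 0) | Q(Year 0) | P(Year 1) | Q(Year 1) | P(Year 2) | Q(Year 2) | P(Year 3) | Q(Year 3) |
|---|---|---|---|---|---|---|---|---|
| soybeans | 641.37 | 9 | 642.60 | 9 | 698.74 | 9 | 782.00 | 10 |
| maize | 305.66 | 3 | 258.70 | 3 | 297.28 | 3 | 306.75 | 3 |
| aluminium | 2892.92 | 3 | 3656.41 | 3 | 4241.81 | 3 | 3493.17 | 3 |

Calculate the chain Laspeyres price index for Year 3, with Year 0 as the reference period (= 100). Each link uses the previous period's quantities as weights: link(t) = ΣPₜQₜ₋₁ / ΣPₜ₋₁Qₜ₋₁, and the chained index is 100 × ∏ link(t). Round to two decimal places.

Link Year 0→Year 1:
ΣP(Year 1)Q(Year 0) = 642.60×9 + 258.70×3 + 3656.41×3 = 5783.4 + 776.1 + 10969.23 = 17528.73
ΣP(Year 0)Q(Year 0) = 641.37×9 + 305.66×3 + 2892.92×3 = 5772.33 + 916.98 + 8678.76 = 15368.07
link = 17528.73/15368.07 = 1.140594
Link Year 1→Year 2:
ΣP(Year 2)Q(Year 1) = 698.74×9 + 297.28×3 + 4241.81×3 = 6288.66 + 891.84 + 12725.43 = 19905.93
ΣP(Year 1)Q(Year 1) = 642.60×9 + 258.70×3 + 3656.41×3 = 5783.4 + 776.1 + 10969.23 = 17528.73
link = 19905.93/17528.73 = 1.135617
Link Year 2→Year 3:
ΣP(Year 3)Q(Year 2) = 782.00×9 + 306.75×3 + 3493.17×3 = 7038 + 920.25 + 10479.51 = 18437.76
ΣP(Year 2)Q(Year 2) = 698.74×9 + 297.28×3 + 4241.81×3 = 6288.66 + 891.84 + 12725.43 = 19905.93
link = 18437.76/19905.93 = 0.926245
Chained index = 100 × 1.140594 × 1.135617 × 0.926245 = 119.9745

119.97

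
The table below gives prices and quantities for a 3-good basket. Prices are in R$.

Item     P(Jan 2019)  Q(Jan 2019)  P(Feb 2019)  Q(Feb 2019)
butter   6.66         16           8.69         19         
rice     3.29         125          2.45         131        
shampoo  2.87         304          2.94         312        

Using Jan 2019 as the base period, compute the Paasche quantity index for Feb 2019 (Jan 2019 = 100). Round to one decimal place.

Paasche quantity index uses current-period prices as weights.
ΣP(Feb 2019)·Q(Feb 2019) = 8.69×19 + 2.45×131 + 2.94×312 = 165.11 + 320.95 + 917.28 = 1403.34
ΣP(Feb 2019)·Q(Jan 2019) = 8.69×16 + 2.45×125 + 2.94×304 = 139.04 + 306.25 + 893.76 = 1339.05
Index = 1403.34 / 1339.05 × 100 = 104.8012

104.8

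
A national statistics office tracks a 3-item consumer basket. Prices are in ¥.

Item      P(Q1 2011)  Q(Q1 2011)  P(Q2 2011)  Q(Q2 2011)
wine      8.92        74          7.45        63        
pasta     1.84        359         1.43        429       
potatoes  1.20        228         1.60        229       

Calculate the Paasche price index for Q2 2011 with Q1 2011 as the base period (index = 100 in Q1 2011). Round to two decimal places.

89.12

Paasche price index uses current-period quantities as weights.
ΣP(Q2 2011)·Q(Q2 2011) = 7.45×63 + 1.43×429 + 1.60×229 = 469.35 + 613.47 + 366.4 = 1449.22
ΣP(Q1 2011)·Q(Q2 2011) = 8.92×63 + 1.84×429 + 1.20×229 = 561.96 + 789.36 + 274.8 = 1626.12
Index = 1449.22 / 1626.12 × 100 = 89.1213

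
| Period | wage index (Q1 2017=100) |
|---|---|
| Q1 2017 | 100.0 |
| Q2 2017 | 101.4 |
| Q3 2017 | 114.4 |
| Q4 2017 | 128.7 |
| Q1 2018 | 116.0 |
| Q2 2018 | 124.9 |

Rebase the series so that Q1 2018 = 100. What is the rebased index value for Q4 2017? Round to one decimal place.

110.9

Rebased(Q4 2017) = 128.7 / 116.0 × 100 = 110.9483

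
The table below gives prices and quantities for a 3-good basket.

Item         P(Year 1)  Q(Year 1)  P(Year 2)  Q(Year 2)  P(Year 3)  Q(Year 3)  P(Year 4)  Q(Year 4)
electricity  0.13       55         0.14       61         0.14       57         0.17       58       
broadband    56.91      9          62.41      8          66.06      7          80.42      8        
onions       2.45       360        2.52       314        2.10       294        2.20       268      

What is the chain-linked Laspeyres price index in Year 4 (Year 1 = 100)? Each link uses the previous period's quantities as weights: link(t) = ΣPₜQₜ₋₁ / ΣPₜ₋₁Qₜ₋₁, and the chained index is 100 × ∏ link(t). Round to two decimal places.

108.78

Link Year 1→Year 2:
ΣP(Year 2)Q(Year 1) = 0.14×55 + 62.41×9 + 2.52×360 = 7.7 + 561.69 + 907.2 = 1476.59
ΣP(Year 1)Q(Year 1) = 0.13×55 + 56.91×9 + 2.45×360 = 7.15 + 512.19 + 882 = 1401.34
link = 1476.59/1401.34 = 1.053699
Link Year 2→Year 3:
ΣP(Year 3)Q(Year 2) = 0.14×61 + 66.06×8 + 2.10×314 = 8.54 + 528.48 + 659.4 = 1196.42
ΣP(Year 2)Q(Year 2) = 0.14×61 + 62.41×8 + 2.52×314 = 8.54 + 499.28 + 791.28 = 1299.1
link = 1196.42/1299.1 = 0.920961
Link Year 3→Year 4:
ΣP(Year 4)Q(Year 3) = 0.17×57 + 80.42×7 + 2.20×294 = 9.69 + 562.94 + 646.8 = 1219.43
ΣP(Year 3)Q(Year 3) = 0.14×57 + 66.06×7 + 2.10×294 = 7.98 + 462.42 + 617.4 = 1087.8
link = 1219.43/1087.8 = 1.121006
Chained index = 100 × 1.053699 × 0.920961 × 1.121006 = 108.7841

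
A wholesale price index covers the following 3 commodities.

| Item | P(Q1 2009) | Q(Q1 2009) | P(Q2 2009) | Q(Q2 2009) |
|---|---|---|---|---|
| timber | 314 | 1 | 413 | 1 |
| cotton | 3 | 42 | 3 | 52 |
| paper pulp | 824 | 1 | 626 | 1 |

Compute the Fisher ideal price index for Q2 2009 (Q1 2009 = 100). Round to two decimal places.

Laspeyres component (base-period weights):
ΣP(Q2 2009)Q(Q1 2009) = 413×1 + 3×42 + 626×1 = 413 + 126 + 626 = 1165
ΣP(Q1 2009)Q(Q1 2009) = 314×1 + 3×42 + 824×1 = 314 + 126 + 824 = 1264
L = 1165 / 1264 × 100 = 92.1677
Paasche component (current-period weights):
ΣP(Q2 2009)Q(Q2 2009) = 413×1 + 3×52 + 626×1 = 413 + 156 + 626 = 1195
ΣP(Q1 2009)Q(Q2 2009) = 314×1 + 3×52 + 824×1 = 314 + 156 + 824 = 1294
P = 1195 / 1294 × 100 = 92.3493
Fisher = √(L × P) = √(92.1677 × 92.3493) = 92.2585

92.26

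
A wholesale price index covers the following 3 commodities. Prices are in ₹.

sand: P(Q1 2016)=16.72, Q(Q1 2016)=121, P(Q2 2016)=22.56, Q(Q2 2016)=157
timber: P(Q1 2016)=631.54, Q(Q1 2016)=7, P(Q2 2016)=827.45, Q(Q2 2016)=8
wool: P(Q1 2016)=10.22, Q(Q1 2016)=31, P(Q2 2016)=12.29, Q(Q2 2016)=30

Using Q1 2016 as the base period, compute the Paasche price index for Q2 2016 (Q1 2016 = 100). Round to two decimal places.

131.89

Paasche price index uses current-period quantities as weights.
ΣP(Q2 2016)·Q(Q2 2016) = 22.56×157 + 827.45×8 + 12.29×30 = 3541.92 + 6619.6 + 368.7 = 10530.22
ΣP(Q1 2016)·Q(Q2 2016) = 16.72×157 + 631.54×8 + 10.22×30 = 2625.04 + 5052.32 + 306.6 = 7983.96
Index = 10530.22 / 7983.96 × 100 = 131.8922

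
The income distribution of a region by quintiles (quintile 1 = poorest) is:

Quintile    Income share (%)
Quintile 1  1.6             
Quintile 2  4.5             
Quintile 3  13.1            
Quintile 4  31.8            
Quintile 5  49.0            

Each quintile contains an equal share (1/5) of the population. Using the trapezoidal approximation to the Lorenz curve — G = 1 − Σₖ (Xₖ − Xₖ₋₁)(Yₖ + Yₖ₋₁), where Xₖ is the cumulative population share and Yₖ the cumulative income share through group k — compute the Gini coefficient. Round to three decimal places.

Cumulative income shares Yₖ: 0.0160, 0.0610, 0.1920, 0.5100, 1.0000
Σ (Xₖ−Xₖ₋₁)(Yₖ+Yₖ₋₁) = (1/5)(0.0160+0.0000) + (1/5)(0.0610+0.0160) + (1/5)(0.1920+0.0610) + (1/5)(0.5100+0.1920) + (1/5)(1.0000+0.5100)
  = 0.0032 + 0.0154 + 0.0506 + 0.1404 + 0.3020 = 0.5116
G = 1 − 0.5116 = 0.4884

0.488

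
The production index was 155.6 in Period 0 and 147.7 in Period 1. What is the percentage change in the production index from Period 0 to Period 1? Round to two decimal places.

Change = (147.7 − 155.6) / 155.6 × 100
       = -7.9 / 155.6 × 100 = -5.0771%

-5.08%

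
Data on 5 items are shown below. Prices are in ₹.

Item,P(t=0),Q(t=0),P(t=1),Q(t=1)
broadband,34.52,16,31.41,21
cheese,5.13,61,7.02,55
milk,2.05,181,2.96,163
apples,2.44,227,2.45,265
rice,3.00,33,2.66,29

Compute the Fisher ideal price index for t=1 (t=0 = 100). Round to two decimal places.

Laspeyres component (base-period weights):
ΣP(t=1)Q(t=0) = 31.41×16 + 7.02×61 + 2.96×181 + 2.45×227 + 2.66×33 = 502.56 + 428.22 + 535.76 + 556.15 + 87.78 = 2110.47
ΣP(t=0)Q(t=0) = 34.52×16 + 5.13×61 + 2.05×181 + 2.44×227 + 3.00×33 = 552.32 + 312.93 + 371.05 + 553.88 + 99 = 1889.18
L = 2110.47 / 1889.18 × 100 = 111.7135
Paasche component (current-period weights):
ΣP(t=1)Q(t=1) = 31.41×21 + 7.02×55 + 2.96×163 + 2.45×265 + 2.66×29 = 659.61 + 386.1 + 482.48 + 649.25 + 77.14 = 2254.58
ΣP(t=0)Q(t=1) = 34.52×21 + 5.13×55 + 2.05×163 + 2.44×265 + 3.00×29 = 724.92 + 282.15 + 334.15 + 646.6 + 87 = 2074.82
P = 2254.58 / 2074.82 × 100 = 108.6639
Fisher = √(L × P) = √(111.7135 × 108.6639) = 110.1782

110.18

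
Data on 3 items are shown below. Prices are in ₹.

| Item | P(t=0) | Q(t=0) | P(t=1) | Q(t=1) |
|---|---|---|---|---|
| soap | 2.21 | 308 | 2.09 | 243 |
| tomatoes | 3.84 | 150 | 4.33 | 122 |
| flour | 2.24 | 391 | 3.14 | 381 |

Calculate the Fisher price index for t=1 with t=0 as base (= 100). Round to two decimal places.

Laspeyres component (base-period weights):
ΣP(t=1)Q(t=0) = 2.09×308 + 4.33×150 + 3.14×391 = 643.72 + 649.5 + 1227.74 = 2520.96
ΣP(t=0)Q(t=0) = 2.21×308 + 3.84×150 + 2.24×391 = 680.68 + 576 + 875.84 = 2132.52
L = 2520.96 / 2132.52 × 100 = 118.2151
Paasche component (current-period weights):
ΣP(t=1)Q(t=1) = 2.09×243 + 4.33×122 + 3.14×381 = 507.87 + 528.26 + 1196.34 = 2232.47
ΣP(t=0)Q(t=1) = 2.21×243 + 3.84×122 + 2.24×381 = 537.03 + 468.48 + 853.44 = 1858.95
P = 2232.47 / 1858.95 × 100 = 120.0931
Fisher = √(L × P) = √(118.2151 × 120.0931) = 119.1504

119.15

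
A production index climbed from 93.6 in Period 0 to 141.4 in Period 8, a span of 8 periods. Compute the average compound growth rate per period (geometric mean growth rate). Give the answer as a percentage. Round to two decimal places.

5.29%

Growth factor = (141.4/93.6)^(1/8) = (1.510684)^(1/8) = 1.052923
Growth rate = 1.052923 − 1 = 0.052923 = 5.2923%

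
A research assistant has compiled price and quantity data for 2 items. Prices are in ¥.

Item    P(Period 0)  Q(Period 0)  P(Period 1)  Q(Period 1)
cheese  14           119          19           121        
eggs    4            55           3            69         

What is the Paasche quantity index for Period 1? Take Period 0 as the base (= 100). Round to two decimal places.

103.30

Paasche quantity index uses current-period prices as weights.
ΣP(Period 1)·Q(Period 1) = 19×121 + 3×69 = 2299 + 207 = 2506
ΣP(Period 1)·Q(Period 0) = 19×119 + 3×55 = 2261 + 165 = 2426
Index = 2506 / 2426 × 100 = 103.2976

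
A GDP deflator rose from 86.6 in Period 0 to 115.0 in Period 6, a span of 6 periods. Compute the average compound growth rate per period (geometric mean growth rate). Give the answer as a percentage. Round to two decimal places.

Growth factor = (115.0/86.6)^(1/6) = (1.327945)^(1/6) = 1.048407
Growth rate = 1.048407 − 1 = 0.048407 = 4.8407%

4.84%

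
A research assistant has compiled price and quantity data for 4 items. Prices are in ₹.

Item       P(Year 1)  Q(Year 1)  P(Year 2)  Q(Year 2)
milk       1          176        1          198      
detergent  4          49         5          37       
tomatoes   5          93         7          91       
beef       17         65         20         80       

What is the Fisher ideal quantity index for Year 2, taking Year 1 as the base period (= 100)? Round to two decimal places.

Laspeyres component (base-period weights):
ΣP(Year 1)Q(Year 2) = 1×198 + 4×37 + 5×91 + 17×80 = 198 + 148 + 455 + 1360 = 2161
ΣP(Year 1)Q(Year 1) = 1×176 + 4×49 + 5×93 + 17×65 = 176 + 196 + 465 + 1105 = 1942
L = 2161 / 1942 × 100 = 111.2770
Paasche component (current-period weights):
ΣP(Year 2)Q(Year 2) = 1×198 + 5×37 + 7×91 + 20×80 = 198 + 185 + 637 + 1600 = 2620
ΣP(Year 2)Q(Year 1) = 1×176 + 5×49 + 7×93 + 20×65 = 176 + 245 + 651 + 1300 = 2372
P = 2620 / 2372 × 100 = 110.4553
Fisher = √(L × P) = √(111.2770 × 110.4553) = 110.8654

110.87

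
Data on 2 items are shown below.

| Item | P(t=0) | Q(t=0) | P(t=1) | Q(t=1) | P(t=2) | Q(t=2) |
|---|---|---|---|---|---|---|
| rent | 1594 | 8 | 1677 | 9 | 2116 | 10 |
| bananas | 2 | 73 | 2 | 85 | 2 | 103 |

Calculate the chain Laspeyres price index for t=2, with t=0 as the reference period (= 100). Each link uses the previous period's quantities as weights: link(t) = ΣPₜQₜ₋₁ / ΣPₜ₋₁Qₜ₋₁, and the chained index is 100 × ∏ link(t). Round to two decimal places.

132.37

Link t=0→t=1:
ΣP(t=1)Q(t=0) = 1677×8 + 2×73 = 13416 + 146 = 13562
ΣP(t=0)Q(t=0) = 1594×8 + 2×73 = 12752 + 146 = 12898
link = 13562/12898 = 1.051481
Link t=1→t=2:
ΣP(t=2)Q(t=1) = 2116×9 + 2×85 = 19044 + 170 = 19214
ΣP(t=1)Q(t=1) = 1677×9 + 2×85 = 15093 + 170 = 15263
link = 19214/15263 = 1.258861
Chained index = 100 × 1.051481 × 1.258861 = 132.3669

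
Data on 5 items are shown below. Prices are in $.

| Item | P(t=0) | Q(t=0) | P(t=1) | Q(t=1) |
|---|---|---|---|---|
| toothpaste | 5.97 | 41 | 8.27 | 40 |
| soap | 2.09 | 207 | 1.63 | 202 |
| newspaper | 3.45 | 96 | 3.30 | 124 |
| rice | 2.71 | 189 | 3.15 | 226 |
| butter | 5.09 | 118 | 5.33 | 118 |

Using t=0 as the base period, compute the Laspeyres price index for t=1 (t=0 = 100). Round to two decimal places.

104.53

Laspeyres price index uses base-period quantities as weights.
ΣP(t=1)·Q(t=0) = 8.27×41 + 1.63×207 + 3.30×96 + 3.15×189 + 5.33×118 = 339.07 + 337.41 + 316.8 + 595.35 + 628.94 = 2217.57
ΣP(t=0)·Q(t=0) = 5.97×41 + 2.09×207 + 3.45×96 + 2.71×189 + 5.09×118 = 244.77 + 432.63 + 331.2 + 512.19 + 600.62 = 2121.41
Index = 2217.57 / 2121.41 × 100 = 104.5328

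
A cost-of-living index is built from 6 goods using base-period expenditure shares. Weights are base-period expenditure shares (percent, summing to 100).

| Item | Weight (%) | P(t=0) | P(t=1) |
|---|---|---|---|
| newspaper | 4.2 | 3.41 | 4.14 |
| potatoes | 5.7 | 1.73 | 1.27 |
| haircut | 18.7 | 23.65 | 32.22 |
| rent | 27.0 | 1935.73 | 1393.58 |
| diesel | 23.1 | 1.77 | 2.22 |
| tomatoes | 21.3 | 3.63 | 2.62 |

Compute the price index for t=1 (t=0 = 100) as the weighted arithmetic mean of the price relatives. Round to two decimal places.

newspaper: 4.2 × (4.14/3.41) = 4.2 × 1.214076 = 5.0991
potatoes: 5.7 × (1.27/1.73) = 5.7 × 0.734104 = 4.1844
haircut: 18.7 × (32.22/23.65) = 18.7 × 1.362368 = 25.4763
rent: 27.0 × (1393.58/1935.73) = 27.0 × 0.719925 = 19.4380
diesel: 23.1 × (2.22/1.77) = 23.1 × 1.254237 = 28.9729
tomatoes: 21.3 × (2.62/3.63) = 21.3 × 0.721763 = 15.3736
Index = Σ wᵢ·(p₁ᵢ/p₀ᵢ) = 5.0991 + 4.1844 + 25.4763 + 19.4380 + 28.9729 + 15.3736 = 98.5442

98.54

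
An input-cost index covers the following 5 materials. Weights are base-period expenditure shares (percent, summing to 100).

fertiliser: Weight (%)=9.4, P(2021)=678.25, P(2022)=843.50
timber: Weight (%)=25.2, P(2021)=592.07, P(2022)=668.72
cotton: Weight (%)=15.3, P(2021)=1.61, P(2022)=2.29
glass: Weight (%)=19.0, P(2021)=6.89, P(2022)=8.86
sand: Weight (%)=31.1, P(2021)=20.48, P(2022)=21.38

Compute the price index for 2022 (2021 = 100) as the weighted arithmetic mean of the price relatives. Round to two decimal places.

fertiliser: 9.4 × (843.50/678.25) = 9.4 × 1.243642 = 11.6902
timber: 25.2 × (668.72/592.07) = 25.2 × 1.129461 = 28.4624
cotton: 15.3 × (2.29/1.61) = 15.3 × 1.422360 = 21.7621
glass: 19.0 × (8.86/6.89) = 19.0 × 1.285922 = 24.4325
sand: 31.1 × (21.38/20.48) = 31.1 × 1.043945 = 32.4667
Index = Σ wᵢ·(p₁ᵢ/p₀ᵢ) = 11.6902 + 28.4624 + 21.7621 + 24.4325 + 32.4667 = 118.8140

118.81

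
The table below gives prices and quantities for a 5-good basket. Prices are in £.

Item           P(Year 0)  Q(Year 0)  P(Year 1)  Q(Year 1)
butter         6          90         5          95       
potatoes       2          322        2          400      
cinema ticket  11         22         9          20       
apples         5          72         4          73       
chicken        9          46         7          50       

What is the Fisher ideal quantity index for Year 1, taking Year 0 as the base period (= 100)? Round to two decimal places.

109.78

Laspeyres component (base-period weights):
ΣP(Year 0)Q(Year 1) = 6×95 + 2×400 + 11×20 + 5×73 + 9×50 = 570 + 800 + 220 + 365 + 450 = 2405
ΣP(Year 0)Q(Year 0) = 6×90 + 2×322 + 11×22 + 5×72 + 9×46 = 540 + 644 + 242 + 360 + 414 = 2200
L = 2405 / 2200 × 100 = 109.3182
Paasche component (current-period weights):
ΣP(Year 1)Q(Year 1) = 5×95 + 2×400 + 9×20 + 4×73 + 7×50 = 475 + 800 + 180 + 292 + 350 = 2097
ΣP(Year 1)Q(Year 0) = 5×90 + 2×322 + 9×22 + 4×72 + 7×46 = 450 + 644 + 198 + 288 + 322 = 1902
P = 2097 / 1902 × 100 = 110.2524
Fisher = √(L × P) = √(109.3182 × 110.2524) = 109.7843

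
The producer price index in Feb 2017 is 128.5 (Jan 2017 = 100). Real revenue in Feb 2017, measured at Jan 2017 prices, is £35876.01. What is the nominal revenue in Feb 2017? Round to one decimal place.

Nominal = Real × (Index/100) = 35876.01 × (128.5/100)
        = 35876.01 × 1.285 = 46100.6729

46100.7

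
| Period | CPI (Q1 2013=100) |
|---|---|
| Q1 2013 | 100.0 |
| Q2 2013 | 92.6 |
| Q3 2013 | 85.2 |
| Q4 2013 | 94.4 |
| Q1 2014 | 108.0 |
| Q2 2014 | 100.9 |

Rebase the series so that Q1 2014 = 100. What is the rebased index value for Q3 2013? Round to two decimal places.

78.89

Rebased(Q3 2013) = 85.2 / 108.0 × 100 = 78.8889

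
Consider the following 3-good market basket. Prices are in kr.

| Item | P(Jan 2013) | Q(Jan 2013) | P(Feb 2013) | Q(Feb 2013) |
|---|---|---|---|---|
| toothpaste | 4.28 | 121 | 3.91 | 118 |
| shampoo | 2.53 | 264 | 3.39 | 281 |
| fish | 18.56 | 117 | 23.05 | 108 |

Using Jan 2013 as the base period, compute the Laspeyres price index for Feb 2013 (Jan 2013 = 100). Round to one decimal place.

121.1

Laspeyres price index uses base-period quantities as weights.
ΣP(Feb 2013)·Q(Jan 2013) = 3.91×121 + 3.39×264 + 23.05×117 = 473.11 + 894.96 + 2696.85 = 4064.92
ΣP(Jan 2013)·Q(Jan 2013) = 4.28×121 + 2.53×264 + 18.56×117 = 517.88 + 667.92 + 2171.52 = 3357.32
Index = 4064.92 / 3357.32 × 100 = 121.0763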